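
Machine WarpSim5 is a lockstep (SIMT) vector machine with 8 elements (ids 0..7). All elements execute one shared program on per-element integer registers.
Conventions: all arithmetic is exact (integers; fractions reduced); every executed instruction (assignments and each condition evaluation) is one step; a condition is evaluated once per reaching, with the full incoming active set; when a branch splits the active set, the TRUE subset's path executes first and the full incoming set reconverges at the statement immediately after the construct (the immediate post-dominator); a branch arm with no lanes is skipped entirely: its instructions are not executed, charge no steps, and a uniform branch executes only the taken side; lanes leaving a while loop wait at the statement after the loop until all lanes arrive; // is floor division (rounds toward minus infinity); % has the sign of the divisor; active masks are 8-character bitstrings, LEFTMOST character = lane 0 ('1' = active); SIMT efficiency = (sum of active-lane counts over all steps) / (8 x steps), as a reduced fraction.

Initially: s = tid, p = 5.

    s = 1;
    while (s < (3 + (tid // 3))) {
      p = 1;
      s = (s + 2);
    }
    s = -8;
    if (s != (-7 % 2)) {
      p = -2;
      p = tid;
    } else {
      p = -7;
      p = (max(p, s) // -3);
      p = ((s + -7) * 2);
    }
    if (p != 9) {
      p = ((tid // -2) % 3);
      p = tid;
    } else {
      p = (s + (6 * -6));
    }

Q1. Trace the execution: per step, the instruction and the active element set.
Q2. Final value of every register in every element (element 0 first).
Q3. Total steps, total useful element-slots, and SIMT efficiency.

step 0: s <- 1                       11111111
step 1: eval (s < (3 + (tid // 3)))  11111111
step 2: p <- 1                       11111111
step 3: s <- (s + 2)                 11111111
step 4: eval (s < (3 + (tid // 3)))  11111111
step 5: p <- 1                       00011111
step 6: s <- (s + 2)                 00011111
step 7: eval (s < (3 + (tid // 3)))  00011111
step 8: s <- -8                      11111111
step 9: eval (s != (-7 % 2))         11111111
step 10: p <- -2                      11111111
step 11: p <- tid                     11111111
step 12: eval (p != 9)                11111111
step 13: p <- ((tid // -2) % 3)       11111111
step 14: p <- tid                     11111111

Answer: 15 steps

s: -8,-8,-8,-8,-8,-8,-8,-8
p: 0,1,2,3,4,5,6,7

steps = 15; useful = 111; efficiency = 111/120 = 37/40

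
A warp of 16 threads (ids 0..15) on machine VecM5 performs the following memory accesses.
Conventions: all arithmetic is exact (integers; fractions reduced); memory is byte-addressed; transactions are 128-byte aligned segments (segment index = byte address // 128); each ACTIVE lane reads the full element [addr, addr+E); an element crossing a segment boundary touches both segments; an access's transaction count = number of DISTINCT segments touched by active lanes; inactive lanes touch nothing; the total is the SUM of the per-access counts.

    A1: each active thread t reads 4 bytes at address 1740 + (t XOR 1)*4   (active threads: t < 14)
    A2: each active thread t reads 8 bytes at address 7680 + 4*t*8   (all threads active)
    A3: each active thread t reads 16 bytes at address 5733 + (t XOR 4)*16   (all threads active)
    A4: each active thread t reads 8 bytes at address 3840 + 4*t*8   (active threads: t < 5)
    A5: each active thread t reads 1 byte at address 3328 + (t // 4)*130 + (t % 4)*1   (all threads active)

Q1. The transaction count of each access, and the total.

A1: 2 transactions
A2: 4 transactions
A3: 3 transactions
A4: 2 transactions
A5: 4 transactions

Answer: 2,4,3,2,4; total 15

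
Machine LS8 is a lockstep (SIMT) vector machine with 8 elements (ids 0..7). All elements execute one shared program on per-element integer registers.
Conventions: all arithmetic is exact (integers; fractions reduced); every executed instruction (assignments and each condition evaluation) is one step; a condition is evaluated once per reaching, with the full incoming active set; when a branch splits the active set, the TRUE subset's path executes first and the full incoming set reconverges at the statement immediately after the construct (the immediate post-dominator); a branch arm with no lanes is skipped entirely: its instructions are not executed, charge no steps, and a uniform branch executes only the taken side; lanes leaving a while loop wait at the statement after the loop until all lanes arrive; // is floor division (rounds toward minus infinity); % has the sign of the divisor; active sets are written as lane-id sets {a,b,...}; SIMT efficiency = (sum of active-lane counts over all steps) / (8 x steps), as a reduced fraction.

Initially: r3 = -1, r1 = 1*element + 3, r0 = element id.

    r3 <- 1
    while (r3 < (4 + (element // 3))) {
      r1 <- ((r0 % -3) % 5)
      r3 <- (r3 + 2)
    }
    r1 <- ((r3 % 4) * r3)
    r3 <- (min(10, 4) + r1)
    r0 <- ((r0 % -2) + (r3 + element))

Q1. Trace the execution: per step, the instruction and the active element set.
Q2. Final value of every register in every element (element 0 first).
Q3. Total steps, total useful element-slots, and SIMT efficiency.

step 0: r3 <- 1                      {0,1,2,3,4,5,6,7}
step 1: eval (r3 < (4 + (element // 3))) {0,1,2,3,4,5,6,7}
step 2: r1 <- ((r0 % -3) % 5)        {0,1,2,3,4,5,6,7}
step 3: r3 <- (r3 + 2)               {0,1,2,3,4,5,6,7}
step 4: eval (r3 < (4 + (element // 3))) {0,1,2,3,4,5,6,7}
step 5: r1 <- ((r0 % -3) % 5)        {0,1,2,3,4,5,6,7}
step 6: r3 <- (r3 + 2)               {0,1,2,3,4,5,6,7}
step 7: eval (r3 < (4 + (element // 3))) {0,1,2,3,4,5,6,7}
step 8: r1 <- ((r0 % -3) % 5)        {6,7}
step 9: r3 <- (r3 + 2)               {6,7}
step 10: eval (r3 < (4 + (element // 3))) {6,7}
step 11: r1 <- ((r3 % 4) * r3)        {0,1,2,3,4,5,6,7}
step 12: r3 <- (min(10, 4) + r1)      {0,1,2,3,4,5,6,7}
step 13: r0 <- ((r0 % -2) + (r3 + element)) {0,1,2,3,4,5,6,7}

Answer: 14 steps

r3: 9,9,9,9,9,9,25,25
r1: 5,5,5,5,5,5,21,21
r0: 9,9,11,11,13,13,31,31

steps = 14; useful = 94; efficiency = 94/112 = 47/56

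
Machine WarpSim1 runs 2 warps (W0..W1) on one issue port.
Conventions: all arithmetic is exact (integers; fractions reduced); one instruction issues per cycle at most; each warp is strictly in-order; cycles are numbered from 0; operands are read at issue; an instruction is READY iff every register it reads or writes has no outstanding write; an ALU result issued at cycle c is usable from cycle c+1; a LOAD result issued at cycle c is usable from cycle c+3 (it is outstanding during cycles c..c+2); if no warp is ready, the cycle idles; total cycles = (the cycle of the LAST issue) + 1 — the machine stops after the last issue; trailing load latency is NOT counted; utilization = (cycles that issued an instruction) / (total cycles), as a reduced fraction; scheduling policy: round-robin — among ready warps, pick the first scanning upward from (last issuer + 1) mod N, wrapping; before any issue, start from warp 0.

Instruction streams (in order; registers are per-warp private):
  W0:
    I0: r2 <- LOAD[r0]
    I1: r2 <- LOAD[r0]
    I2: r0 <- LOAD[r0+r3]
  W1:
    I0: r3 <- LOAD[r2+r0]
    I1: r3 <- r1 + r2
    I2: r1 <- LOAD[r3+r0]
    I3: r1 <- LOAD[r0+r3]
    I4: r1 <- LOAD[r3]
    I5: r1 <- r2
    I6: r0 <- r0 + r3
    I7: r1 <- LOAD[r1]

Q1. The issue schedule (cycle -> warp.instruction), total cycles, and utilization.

cycle 0: W0.I0
cycle 1: W1.I0
cycle 2: idle
cycle 3: W0.I1
cycle 4: W1.I1
cycle 5: W0.I2
cycle 6: W1.I2
cycle 7: idle
cycle 8: idle
cycle 9: W1.I3
cycle 10: idle
cycle 11: idle
cycle 12: W1.I4
cycle 13: idle
cycle 14: idle
cycle 15: W1.I5
cycle 16: W1.I6
cycle 17: W1.I7

Answer: 18 cycles, utilization 11/18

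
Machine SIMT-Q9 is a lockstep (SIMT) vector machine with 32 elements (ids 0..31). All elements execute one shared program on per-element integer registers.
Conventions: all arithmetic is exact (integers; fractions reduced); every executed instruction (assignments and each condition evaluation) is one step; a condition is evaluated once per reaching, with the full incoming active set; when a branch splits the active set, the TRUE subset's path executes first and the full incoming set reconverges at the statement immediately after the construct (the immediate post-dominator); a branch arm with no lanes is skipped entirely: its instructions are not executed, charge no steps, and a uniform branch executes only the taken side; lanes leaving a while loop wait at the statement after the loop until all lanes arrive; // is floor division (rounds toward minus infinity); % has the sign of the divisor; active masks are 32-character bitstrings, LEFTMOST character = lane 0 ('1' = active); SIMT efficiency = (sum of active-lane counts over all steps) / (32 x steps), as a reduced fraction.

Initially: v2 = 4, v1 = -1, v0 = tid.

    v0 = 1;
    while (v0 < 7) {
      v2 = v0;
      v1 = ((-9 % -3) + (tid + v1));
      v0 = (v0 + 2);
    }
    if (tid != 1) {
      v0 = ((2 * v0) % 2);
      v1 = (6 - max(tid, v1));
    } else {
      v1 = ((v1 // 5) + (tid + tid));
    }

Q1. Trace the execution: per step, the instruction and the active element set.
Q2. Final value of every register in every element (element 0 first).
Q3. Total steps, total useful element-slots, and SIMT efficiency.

step 0: v0 <- 1                      11111111111111111111111111111111
step 1: eval (v0 < 7)                11111111111111111111111111111111
step 2: v2 <- v0                     11111111111111111111111111111111
step 3: v1 <- ((-9 % -3) + (tid + v1)) 11111111111111111111111111111111
step 4: v0 <- (v0 + 2)               11111111111111111111111111111111
step 5: eval (v0 < 7)                11111111111111111111111111111111
step 6: v2 <- v0                     11111111111111111111111111111111
step 7: v1 <- ((-9 % -3) + (tid + v1)) 11111111111111111111111111111111
step 8: v0 <- (v0 + 2)               11111111111111111111111111111111
step 9: eval (v0 < 7)                11111111111111111111111111111111
step 10: v2 <- v0                     11111111111111111111111111111111
step 11: v1 <- ((-9 % -3) + (tid + v1)) 11111111111111111111111111111111
step 12: v0 <- (v0 + 2)               11111111111111111111111111111111
step 13: eval (v0 < 7)                11111111111111111111111111111111
step 14: eval (tid != 1)              11111111111111111111111111111111
step 15: v0 <- ((2 * v0) % 2)         10111111111111111111111111111111
step 16: v1 <- (6 - max(tid, v1))     10111111111111111111111111111111
step 17: v1 <- ((v1 // 5) + (tid + tid)) 01000000000000000000000000000000

Answer: 18 steps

v2: 5,5,5,5,5,5,5,5,5,5,5,5,5,5,5,5,5,5,5,5,5,5,5,5,5,5,5,5,5,5,5,5
v1: 6,2,1,-2,-5,-8,-11,-14,-17,-20,-23,-26,-29,-32,-35,-38,-41,-44,-47,-50,-53,-56,-59,-62,-65,-68,-71,-74,-77,-80,-83,-86
v0: 0,7,0,0,0,0,0,0,0,0,0,0,0,0,0,0,0,0,0,0,0,0,0,0,0,0,0,0,0,0,0,0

steps = 18; useful = 543; efficiency = 543/576 = 181/192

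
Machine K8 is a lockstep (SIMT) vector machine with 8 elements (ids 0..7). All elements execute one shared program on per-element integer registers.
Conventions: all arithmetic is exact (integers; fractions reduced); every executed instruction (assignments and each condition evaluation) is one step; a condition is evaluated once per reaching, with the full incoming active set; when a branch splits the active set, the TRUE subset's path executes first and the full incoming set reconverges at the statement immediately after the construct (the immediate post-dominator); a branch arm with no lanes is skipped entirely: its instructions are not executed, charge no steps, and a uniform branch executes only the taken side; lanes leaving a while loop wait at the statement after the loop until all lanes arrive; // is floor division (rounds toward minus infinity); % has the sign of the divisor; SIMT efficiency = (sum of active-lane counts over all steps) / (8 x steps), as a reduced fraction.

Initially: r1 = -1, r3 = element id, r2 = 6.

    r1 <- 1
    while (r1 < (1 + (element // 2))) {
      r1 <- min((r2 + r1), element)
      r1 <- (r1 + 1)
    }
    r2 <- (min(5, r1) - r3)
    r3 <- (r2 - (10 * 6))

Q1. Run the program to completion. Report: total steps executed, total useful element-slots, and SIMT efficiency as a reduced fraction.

Answer: 7 steps, 50 useful, 25/28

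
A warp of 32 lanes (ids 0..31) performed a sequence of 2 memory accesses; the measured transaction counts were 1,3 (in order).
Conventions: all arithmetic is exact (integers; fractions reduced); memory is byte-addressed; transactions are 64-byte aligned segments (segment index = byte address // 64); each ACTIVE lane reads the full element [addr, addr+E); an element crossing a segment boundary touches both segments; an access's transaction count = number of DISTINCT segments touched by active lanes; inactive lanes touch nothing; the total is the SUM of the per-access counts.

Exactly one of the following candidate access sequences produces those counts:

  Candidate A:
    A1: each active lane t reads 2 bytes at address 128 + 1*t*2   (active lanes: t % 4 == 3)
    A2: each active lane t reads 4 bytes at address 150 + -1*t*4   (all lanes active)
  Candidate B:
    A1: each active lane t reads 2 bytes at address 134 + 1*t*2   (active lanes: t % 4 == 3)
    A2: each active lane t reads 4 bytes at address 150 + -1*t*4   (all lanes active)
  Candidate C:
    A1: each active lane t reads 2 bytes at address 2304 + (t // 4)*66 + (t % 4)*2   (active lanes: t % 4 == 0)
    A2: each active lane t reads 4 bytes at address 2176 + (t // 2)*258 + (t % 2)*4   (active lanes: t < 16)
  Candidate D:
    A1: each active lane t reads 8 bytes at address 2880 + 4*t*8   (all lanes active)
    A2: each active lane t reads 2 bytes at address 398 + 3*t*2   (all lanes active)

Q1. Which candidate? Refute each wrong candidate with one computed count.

B: A1 gives 2 transactions, not 1
C: A1 gives 8 transactions, not 1
D: A1 gives 16 transactions, not 1
A: all counts match (1,3)

Answer: A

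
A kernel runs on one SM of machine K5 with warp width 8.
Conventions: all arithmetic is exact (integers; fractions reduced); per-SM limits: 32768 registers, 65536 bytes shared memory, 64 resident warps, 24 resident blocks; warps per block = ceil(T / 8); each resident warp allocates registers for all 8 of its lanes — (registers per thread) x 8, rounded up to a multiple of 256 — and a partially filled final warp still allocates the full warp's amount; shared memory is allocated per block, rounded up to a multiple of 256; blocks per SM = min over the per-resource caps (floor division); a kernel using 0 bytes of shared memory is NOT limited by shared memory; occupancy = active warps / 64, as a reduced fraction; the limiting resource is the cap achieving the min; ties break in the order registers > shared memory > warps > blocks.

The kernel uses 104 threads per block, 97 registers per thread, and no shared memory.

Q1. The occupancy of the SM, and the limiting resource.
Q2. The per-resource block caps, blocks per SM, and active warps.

Answer: occupancy 13/32, limited by registers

registers: 2 blocks
shared memory: no limit (kernel uses none)
warps: 4 blocks
blocks: 24 blocks

Answer: 2 blocks, 26 active warps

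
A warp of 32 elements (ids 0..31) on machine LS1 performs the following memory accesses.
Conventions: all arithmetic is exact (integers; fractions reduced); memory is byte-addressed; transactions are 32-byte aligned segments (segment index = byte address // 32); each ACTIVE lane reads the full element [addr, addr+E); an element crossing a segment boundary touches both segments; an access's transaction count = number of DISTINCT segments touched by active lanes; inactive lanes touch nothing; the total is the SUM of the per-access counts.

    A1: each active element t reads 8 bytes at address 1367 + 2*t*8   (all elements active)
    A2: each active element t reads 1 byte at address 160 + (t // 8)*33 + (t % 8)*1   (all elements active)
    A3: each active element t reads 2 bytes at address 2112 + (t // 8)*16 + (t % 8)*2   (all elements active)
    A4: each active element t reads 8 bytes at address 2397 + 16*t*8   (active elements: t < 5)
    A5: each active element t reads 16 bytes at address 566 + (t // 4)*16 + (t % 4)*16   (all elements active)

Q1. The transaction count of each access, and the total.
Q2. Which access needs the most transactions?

A1: 17 transactions
A2: 4 transactions
A3: 2 transactions
A4: 10 transactions
A5: 7 transactions

Answer: 17,4,2,10,7; total 40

Answer: A1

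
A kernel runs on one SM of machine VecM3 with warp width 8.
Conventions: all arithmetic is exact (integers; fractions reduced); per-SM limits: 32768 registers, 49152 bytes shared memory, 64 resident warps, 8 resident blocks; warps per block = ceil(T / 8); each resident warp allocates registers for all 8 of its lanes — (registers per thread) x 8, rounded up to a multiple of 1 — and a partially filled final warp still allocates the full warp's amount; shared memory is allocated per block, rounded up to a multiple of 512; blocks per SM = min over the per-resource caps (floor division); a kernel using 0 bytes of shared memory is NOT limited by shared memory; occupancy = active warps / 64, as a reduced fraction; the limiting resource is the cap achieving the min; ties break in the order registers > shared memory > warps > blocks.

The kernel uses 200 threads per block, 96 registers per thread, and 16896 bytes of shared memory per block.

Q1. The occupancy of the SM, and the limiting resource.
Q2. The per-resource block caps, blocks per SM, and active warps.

Answer: occupancy 25/64, limited by registers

registers: 1 block
shared memory: 2 blocks
warps: 2 blocks
blocks: 8 blocks

Answer: 1 block, 25 active warps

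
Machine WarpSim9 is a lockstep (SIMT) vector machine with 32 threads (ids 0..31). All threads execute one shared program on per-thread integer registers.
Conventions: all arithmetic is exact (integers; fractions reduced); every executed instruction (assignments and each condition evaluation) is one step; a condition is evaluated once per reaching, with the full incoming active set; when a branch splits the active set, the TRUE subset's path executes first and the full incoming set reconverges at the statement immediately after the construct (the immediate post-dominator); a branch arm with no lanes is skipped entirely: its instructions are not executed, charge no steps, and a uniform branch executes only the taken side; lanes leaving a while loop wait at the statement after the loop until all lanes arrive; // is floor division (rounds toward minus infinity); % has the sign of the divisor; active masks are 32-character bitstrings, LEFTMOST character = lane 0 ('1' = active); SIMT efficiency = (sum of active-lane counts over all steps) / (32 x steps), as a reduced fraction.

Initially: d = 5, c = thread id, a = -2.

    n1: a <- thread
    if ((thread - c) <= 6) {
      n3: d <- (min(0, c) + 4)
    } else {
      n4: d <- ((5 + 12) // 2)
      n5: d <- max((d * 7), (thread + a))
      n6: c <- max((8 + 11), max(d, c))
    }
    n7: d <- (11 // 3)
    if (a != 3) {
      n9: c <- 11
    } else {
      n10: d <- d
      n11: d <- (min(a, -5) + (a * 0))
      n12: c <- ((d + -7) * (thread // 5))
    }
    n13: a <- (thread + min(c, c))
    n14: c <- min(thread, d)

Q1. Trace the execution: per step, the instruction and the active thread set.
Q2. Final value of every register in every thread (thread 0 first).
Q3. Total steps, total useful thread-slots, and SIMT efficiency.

step 0: a <- thread                  11111111111111111111111111111111
step 1: eval ((thread - c) <= 6)     11111111111111111111111111111111
step 2: d <- (min(0, c) + 4)         11111111111111111111111111111111
step 3: d <- (11 // 3)               11111111111111111111111111111111
step 4: eval (a != 3)                11111111111111111111111111111111
step 5: c <- 11                      11101111111111111111111111111111
step 6: d <- d                       00010000000000000000000000000000
step 7: d <- (min(a, -5) + (a * 0))  00010000000000000000000000000000
step 8: c <- ((d + -7) * (thread // 5)) 00010000000000000000000000000000
step 9: a <- (thread + min(c, c))    11111111111111111111111111111111
step 10: c <- min(thread, d)          11111111111111111111111111111111

Answer: 11 steps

d: 3,3,3,-5,3,3,3,3,3,3,3,3,3,3,3,3,3,3,3,3,3,3,3,3,3,3,3,3,3,3,3,3
c: 0,1,2,-5,3,3,3,3,3,3,3,3,3,3,3,3,3,3,3,3,3,3,3,3,3,3,3,3,3,3,3,3
a: 11,12,13,3,15,16,17,18,19,20,21,22,23,24,25,26,27,28,29,30,31,32,33,34,35,36,37,38,39,40,41,42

steps = 11; useful = 258; efficiency = 258/352 = 129/176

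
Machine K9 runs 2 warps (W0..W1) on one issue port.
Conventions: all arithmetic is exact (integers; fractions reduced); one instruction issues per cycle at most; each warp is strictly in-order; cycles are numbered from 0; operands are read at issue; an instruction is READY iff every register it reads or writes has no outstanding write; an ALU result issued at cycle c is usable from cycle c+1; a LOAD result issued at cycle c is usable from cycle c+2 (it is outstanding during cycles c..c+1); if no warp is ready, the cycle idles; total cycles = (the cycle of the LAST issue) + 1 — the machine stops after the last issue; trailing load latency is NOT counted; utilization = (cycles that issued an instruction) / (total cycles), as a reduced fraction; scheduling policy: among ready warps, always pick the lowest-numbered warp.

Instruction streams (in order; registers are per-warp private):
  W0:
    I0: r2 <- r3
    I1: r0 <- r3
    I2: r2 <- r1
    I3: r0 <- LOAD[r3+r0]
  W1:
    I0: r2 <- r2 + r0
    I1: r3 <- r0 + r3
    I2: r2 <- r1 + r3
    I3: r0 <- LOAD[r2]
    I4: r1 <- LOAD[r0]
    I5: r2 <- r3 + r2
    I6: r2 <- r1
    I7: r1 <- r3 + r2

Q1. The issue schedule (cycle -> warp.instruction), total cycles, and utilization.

cycle 0: W0.I0
cycle 1: W0.I1
cycle 2: W0.I2
cycle 3: W0.I3
cycle 4: W1.I0
cycle 5: W1.I1
cycle 6: W1.I2
cycle 7: W1.I3
cycle 8: idle
cycle 9: W1.I4
cycle 10: W1.I5
cycle 11: W1.I6
cycle 12: W1.I7

Answer: 13 cycles, utilization 12/13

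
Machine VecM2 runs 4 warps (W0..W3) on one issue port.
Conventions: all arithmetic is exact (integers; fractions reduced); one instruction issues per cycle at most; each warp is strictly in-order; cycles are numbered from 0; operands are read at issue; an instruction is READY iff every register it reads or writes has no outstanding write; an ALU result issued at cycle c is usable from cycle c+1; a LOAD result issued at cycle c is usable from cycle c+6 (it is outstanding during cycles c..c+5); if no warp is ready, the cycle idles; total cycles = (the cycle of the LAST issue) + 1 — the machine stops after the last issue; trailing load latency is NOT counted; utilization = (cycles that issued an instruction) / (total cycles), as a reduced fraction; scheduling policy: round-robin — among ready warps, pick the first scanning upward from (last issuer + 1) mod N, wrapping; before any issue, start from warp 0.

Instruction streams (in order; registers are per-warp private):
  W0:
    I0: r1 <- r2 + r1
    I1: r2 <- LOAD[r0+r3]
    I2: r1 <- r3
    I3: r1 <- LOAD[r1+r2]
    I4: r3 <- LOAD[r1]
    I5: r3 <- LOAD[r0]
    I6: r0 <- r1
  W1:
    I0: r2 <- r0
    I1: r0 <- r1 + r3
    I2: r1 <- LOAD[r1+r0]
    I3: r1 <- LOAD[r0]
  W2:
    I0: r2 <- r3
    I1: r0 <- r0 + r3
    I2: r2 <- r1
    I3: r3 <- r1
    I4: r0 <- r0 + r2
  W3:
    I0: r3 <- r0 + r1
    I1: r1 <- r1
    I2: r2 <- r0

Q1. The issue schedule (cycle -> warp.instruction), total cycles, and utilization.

cycle 0: W0.I0
cycle 1: W1.I0
cycle 2: W2.I0
cycle 3: W3.I0
cycle 4: W0.I1
cycle 5: W1.I1
cycle 6: W2.I1
cycle 7: W3.I1
cycle 8: W0.I2
cycle 9: W1.I2
cycle 10: W2.I2
cycle 11: W3.I2
cycle 12: W0.I3
cycle 13: W2.I3
cycle 14: W2.I4
cycle 15: W1.I3
cycle 16: idle
cycle 17: idle
cycle 18: W0.I4
cycle 19: idle
cycle 20: idle
cycle 21: idle
cycle 22: idle
cycle 23: idle
cycle 24: W0.I5
cycle 25: W0.I6

Answer: 26 cycles, utilization 19/26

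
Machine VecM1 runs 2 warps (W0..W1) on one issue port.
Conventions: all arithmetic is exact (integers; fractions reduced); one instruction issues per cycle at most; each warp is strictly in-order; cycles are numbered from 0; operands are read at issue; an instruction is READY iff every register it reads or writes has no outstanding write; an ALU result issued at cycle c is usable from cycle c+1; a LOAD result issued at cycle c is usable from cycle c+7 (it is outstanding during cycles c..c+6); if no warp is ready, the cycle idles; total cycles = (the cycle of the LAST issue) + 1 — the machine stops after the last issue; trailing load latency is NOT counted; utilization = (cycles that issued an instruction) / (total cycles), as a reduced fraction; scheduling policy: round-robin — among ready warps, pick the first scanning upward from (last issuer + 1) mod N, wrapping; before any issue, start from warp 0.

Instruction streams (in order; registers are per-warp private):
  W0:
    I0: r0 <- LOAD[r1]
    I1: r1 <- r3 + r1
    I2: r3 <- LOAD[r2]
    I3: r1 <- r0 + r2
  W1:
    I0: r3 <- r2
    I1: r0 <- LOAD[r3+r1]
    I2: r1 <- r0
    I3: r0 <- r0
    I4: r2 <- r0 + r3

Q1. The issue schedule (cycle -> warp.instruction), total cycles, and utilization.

cycle 0: W0.I0
cycle 1: W1.I0
cycle 2: W0.I1
cycle 3: W1.I1
cycle 4: W0.I2
cycle 5: idle
cycle 6: idle
cycle 7: W0.I3
cycle 8: idle
cycle 9: idle
cycle 10: W1.I2
cycle 11: W1.I3
cycle 12: W1.I4

Answer: 13 cycles, utilization 9/13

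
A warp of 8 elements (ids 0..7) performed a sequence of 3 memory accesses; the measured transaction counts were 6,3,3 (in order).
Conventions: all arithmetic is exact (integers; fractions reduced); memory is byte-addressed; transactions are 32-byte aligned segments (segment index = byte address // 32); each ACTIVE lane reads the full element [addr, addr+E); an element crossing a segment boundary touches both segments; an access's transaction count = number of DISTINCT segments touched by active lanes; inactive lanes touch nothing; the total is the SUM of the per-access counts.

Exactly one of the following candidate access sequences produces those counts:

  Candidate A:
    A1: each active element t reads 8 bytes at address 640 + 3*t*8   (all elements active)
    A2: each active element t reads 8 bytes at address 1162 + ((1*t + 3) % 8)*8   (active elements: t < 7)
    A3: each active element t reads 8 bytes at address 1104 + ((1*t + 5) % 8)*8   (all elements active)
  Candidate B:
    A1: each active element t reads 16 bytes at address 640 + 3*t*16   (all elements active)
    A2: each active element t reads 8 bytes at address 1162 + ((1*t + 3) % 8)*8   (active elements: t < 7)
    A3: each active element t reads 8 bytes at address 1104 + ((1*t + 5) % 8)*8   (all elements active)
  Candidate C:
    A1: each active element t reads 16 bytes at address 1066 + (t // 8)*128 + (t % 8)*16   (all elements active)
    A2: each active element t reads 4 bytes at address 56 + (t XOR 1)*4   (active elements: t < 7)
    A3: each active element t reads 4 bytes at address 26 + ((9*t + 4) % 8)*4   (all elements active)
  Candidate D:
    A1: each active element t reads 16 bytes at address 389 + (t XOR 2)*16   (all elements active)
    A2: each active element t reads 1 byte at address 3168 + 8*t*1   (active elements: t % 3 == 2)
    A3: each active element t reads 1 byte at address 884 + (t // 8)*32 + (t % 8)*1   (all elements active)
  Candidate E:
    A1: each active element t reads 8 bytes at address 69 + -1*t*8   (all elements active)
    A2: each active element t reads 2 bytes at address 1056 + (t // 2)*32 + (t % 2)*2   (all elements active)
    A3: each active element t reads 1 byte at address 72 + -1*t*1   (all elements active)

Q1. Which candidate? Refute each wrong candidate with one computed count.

B: A1 gives 8 transactions, not 6
C: A1 gives 5 transactions, not 6
D: A1 gives 5 transactions, not 6
E: A1 gives 3 transactions, not 6
A: all counts match (6,3,3)

Answer: A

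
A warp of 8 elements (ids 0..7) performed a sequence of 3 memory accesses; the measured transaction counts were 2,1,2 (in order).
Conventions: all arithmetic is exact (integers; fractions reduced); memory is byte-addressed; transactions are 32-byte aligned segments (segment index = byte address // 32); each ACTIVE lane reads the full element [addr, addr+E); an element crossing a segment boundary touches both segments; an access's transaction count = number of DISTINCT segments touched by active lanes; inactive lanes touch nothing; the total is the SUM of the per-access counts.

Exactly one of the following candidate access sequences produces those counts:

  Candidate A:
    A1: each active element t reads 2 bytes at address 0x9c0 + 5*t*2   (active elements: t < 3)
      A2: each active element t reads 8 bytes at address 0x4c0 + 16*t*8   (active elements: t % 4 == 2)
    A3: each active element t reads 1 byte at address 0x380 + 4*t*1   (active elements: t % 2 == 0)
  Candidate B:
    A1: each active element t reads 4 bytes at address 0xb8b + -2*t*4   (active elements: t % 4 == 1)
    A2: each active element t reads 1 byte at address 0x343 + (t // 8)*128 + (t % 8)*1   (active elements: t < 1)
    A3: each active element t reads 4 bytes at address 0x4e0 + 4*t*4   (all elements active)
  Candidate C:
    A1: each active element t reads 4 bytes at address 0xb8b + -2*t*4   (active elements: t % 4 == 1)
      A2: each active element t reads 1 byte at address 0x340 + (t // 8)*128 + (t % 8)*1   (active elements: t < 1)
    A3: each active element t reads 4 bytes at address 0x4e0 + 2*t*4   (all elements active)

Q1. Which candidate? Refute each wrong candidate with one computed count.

A: A1 gives 1 transaction, not 2
B: A3 gives 4 transactions, not 2
C: all counts match (2,1,2)

Answer: C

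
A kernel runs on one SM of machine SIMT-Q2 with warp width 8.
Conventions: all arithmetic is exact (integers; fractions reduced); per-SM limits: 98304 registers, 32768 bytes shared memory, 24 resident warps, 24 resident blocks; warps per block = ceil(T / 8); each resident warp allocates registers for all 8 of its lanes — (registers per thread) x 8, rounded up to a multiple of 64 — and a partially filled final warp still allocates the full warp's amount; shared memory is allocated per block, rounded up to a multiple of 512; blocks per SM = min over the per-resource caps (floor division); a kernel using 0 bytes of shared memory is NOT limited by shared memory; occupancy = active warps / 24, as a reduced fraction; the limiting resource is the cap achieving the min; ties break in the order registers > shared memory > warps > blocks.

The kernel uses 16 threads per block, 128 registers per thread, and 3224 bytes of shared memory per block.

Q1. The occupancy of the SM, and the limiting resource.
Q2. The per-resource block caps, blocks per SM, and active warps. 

Answer: occupancy 3/4, limited by shared memory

registers: 48 blocks
shared memory: 9 blocks
warps: 12 blocks
blocks: 24 blocks

Answer: 9 blocks, 18 active warps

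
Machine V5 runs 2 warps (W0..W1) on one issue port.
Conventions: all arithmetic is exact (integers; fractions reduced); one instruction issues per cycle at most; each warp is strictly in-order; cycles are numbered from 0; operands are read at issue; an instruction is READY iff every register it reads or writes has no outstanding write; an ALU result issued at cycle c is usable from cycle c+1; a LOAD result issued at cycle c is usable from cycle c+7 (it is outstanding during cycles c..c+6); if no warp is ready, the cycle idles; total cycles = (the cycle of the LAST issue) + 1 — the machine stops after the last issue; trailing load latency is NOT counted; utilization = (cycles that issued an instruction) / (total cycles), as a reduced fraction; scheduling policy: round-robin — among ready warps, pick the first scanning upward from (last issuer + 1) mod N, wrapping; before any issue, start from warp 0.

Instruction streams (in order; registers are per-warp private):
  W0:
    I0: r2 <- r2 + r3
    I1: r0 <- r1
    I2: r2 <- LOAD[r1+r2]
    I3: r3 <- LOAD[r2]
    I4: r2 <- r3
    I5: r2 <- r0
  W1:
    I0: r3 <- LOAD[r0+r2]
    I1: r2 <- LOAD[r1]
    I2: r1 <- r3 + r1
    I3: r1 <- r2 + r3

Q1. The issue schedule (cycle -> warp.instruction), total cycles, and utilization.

cycle 0: W0.I0
cycle 1: W1.I0
cycle 2: W0.I1
cycle 3: W1.I1
cycle 4: W0.I2
cycle 5: idle
cycle 6: idle
cycle 7: idle
cycle 8: W1.I2
cycle 9: idle
cycle 10: W1.I3
cycle 11: W0.I3
cycle 12: idle
cycle 13: idle
cycle 14: idle
cycle 15: idle
cycle 16: idle
cycle 17: idle
cycle 18: W0.I4
cycle 19: W0.I5

Answer: 20 cycles, utilization 1/2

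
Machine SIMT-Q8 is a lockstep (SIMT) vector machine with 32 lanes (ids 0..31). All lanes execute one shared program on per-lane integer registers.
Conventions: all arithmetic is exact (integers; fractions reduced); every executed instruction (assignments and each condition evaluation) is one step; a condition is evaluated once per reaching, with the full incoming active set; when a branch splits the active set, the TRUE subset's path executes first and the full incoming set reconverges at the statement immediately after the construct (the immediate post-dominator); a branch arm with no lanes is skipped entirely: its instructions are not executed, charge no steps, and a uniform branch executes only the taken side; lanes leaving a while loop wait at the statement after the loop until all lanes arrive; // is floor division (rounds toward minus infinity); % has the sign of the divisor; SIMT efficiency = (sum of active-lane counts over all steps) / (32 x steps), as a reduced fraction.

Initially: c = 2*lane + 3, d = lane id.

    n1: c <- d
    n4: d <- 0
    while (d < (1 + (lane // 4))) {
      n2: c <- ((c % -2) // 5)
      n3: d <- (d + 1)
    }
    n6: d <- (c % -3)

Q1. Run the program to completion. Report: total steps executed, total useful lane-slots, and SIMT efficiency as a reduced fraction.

Answer: 28 steps, 560 useful, 5/8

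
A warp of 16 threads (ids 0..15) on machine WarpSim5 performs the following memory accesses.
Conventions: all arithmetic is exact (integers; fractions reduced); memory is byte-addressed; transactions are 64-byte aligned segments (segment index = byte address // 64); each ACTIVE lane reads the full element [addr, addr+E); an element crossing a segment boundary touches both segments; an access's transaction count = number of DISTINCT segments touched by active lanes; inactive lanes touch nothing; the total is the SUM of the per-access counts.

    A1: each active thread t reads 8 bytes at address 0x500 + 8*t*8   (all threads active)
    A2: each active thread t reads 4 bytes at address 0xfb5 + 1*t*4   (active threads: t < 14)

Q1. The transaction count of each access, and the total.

A1: 16 transactions
A2: 2 transactions

Answer: 16,2; total 18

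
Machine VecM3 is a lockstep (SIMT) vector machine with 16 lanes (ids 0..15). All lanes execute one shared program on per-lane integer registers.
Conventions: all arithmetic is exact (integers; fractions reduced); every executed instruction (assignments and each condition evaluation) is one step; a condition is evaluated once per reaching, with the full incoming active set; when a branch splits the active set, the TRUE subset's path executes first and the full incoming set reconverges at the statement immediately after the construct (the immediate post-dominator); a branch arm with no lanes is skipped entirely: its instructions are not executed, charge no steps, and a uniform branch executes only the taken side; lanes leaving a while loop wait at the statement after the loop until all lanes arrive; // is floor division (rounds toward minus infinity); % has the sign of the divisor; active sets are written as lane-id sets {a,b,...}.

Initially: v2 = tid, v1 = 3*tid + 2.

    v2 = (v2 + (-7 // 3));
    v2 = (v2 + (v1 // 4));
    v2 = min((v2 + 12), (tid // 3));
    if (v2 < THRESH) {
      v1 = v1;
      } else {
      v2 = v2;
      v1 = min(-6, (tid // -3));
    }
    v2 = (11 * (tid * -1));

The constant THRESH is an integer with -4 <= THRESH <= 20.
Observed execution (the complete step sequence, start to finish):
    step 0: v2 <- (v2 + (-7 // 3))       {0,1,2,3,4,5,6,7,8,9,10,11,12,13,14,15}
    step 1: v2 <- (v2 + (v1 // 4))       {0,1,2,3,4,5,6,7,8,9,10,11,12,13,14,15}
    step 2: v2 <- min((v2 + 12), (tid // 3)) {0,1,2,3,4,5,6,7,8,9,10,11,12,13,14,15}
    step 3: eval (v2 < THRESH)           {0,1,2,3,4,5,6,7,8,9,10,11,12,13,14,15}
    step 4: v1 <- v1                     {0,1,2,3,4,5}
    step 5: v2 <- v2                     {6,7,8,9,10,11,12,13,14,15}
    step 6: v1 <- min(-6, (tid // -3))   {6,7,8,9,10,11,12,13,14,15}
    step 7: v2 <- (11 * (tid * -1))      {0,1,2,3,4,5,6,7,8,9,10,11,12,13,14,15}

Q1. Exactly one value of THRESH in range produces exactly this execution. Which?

Answer: THRESH = 2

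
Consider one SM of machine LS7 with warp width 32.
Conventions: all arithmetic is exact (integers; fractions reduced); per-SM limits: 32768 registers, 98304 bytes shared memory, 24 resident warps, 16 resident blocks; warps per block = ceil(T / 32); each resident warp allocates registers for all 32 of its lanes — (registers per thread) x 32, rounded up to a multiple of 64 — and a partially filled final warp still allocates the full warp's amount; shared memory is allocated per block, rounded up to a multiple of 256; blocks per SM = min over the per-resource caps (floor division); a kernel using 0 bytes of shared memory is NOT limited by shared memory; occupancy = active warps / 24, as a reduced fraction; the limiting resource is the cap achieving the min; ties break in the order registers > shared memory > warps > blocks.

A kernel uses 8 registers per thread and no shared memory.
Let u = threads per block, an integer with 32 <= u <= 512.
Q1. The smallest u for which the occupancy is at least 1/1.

Answer: u = 33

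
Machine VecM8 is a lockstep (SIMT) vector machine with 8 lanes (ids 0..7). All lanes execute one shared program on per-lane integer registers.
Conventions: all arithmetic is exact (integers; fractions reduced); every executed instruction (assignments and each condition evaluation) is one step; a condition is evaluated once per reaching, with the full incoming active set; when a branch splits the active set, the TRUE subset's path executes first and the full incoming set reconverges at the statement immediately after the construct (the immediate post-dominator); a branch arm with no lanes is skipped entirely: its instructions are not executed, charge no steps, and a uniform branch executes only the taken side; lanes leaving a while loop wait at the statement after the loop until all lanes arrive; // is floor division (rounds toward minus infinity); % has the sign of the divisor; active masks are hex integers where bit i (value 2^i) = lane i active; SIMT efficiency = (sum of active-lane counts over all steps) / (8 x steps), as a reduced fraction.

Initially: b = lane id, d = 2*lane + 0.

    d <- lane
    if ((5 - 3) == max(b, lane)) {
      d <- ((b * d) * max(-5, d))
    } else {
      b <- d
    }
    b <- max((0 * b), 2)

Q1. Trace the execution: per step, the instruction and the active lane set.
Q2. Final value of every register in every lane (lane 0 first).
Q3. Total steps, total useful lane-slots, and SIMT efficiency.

step 0: d <- lane                    0xff
step 1: eval ((5 - 3) == max(b, lane)) 0xff
step 2: d <- ((b * d) * max(-5, d))  0x04
step 3: b <- d                       0xfb
step 4: b <- max((0 * b), 2)         0xff

Answer: 5 steps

b: 2,2,2,2,2,2,2,2
d: 0,1,8,3,4,5,6,7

steps = 5; useful = 32; efficiency = 32/40 = 4/5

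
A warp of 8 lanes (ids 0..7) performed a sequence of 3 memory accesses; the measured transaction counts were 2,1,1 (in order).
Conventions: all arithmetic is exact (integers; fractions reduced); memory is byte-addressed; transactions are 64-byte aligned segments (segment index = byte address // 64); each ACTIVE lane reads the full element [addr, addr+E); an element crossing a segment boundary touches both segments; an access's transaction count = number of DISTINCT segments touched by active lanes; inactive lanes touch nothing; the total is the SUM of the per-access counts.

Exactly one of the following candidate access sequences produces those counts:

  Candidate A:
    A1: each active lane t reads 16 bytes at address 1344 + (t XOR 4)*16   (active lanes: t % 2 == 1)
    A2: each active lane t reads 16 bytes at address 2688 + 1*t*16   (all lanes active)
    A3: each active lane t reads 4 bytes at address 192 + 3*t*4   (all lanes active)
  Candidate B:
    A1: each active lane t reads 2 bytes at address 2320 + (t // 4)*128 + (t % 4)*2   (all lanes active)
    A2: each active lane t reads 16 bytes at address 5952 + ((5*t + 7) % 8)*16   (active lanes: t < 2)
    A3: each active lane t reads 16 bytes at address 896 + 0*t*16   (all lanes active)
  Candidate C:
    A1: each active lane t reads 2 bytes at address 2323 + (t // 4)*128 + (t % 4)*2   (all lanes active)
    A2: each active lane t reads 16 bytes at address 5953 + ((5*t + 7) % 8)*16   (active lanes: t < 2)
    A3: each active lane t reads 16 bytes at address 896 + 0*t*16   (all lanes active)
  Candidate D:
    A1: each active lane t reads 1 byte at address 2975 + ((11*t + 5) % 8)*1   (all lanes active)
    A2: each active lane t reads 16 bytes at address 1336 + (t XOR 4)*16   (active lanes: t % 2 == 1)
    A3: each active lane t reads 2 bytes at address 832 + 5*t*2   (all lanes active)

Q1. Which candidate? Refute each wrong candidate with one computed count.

A: A2 gives 2 transactions, not 1
C: A2 gives 2 transactions, not 1
D: A1 gives 1 transaction, not 2
B: all counts match (2,1,1)

Answer: B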